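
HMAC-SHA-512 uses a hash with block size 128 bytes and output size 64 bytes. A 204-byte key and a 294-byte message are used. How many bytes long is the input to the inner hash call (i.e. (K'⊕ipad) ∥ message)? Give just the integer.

Key is 204 > 128 bytes, so it is hashed to 64 bytes then zero-padded to 128: |K'| = 128.
Inner input = (K'⊕ipad) ∥ m → 128 + 294 = 422 bytes.

422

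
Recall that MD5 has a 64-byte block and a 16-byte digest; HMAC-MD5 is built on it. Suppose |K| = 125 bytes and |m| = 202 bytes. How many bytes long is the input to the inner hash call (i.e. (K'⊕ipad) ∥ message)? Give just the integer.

Key is 125 > 64 bytes, so it is hashed to 16 bytes then zero-padded to 64: |K'| = 64.
Inner input = (K'⊕ipad) ∥ m → 64 + 202 = 266 bytes.

266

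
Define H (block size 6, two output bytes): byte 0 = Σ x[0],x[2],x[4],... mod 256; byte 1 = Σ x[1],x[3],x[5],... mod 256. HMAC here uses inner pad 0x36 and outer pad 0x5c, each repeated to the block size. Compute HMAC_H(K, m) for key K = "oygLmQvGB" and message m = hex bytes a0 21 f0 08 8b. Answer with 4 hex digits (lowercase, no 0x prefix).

Key "oygLmQvGB" = 6f 79 67 4c 6d 51 76 47 42 is 9 bytes > B = 6, so hash it first: H(key) = fb 5d, then zero-pad to 6 bytes: K' = fb 5d 00 00 00 00.
K' ⊕ ipad = cd 6b 36 36 36 36.  K' ⊕ opad = a7 01 5c 5c 5c 5c.
Inner input = (K'⊕ipad) ∥ m = cd 6b 36 36 36 36 ∥ a0 21 f0 08 8b.
Inner hash: even-index sum = 852 mod 256 = 84; odd-index sum = 256 mod 256 = 0 → 54 00.
Outer input = (K'⊕opad) ∥ inner = a7 01 5c 5c 5c 5c ∥ 54 00.
Outer hash (tag): even-index sum = 435 mod 256 = 179; odd-index sum = 185 mod 256 = 185 → b3 b9.

b3b9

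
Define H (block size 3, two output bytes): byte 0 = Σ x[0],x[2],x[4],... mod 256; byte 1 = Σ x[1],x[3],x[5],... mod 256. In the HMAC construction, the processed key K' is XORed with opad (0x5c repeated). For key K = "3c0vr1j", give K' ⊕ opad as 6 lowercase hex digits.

Key "3c0vr1j" = 33 63 30 76 72 31 6a is 7 bytes > B = 3, so hash it first: H(key) = 3f 0a, then zero-pad to 3 bytes: K' = 3f 0a 00.
XOR each byte with 0x5c: 3f⊕5c=63, 0a⊕5c=56, 00⊕5c=5c.

63565c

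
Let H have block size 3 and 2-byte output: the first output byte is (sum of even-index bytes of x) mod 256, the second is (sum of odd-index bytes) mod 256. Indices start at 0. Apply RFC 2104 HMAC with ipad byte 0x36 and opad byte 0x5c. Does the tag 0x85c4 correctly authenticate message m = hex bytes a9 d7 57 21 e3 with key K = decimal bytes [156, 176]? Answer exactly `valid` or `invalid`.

Key decimal bytes [156, 176] = 9c b0 is 2 bytes ≤ B = 3; zero-pad to 3 bytes: K' = 9c b0 00.
K' ⊕ ipad = aa 86 36; K' ⊕ opad = c0 ec 5c.
Inner hash: even-index sum = 472 mod 256 = 216; odd-index sum = 617 mod 256 = 105 → d8 69.
Outer hash (recomputed tag): even-index sum = 389 mod 256 = 133; odd-index sum = 452 mod 256 = 196 → 85 c4.
Recomputed tag = 85c4; claimed = 85c4 → match.

valid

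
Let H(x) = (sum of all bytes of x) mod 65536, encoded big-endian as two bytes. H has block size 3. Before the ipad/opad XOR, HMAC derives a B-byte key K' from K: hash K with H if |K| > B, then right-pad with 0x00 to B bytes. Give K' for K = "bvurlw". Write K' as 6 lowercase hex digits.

|K| = 6 > B = 3, so first hash the key.
H(K): sum = 98+118+117+114+108+119 = 674 → 02 a2.
Zero-pad H(K) = 02 a2 to 3 bytes: K' = 02 a2 00.

02a200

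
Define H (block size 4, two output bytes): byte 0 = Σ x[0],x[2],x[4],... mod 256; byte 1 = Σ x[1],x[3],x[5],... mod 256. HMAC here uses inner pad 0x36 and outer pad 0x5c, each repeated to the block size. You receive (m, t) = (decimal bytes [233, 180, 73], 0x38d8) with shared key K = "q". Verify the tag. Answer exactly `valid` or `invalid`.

valid

Key "q" = 71 is 1 byte ≤ B = 4; zero-pad to 4 bytes: K' = 71 00 00 00.
K' ⊕ ipad = 47 36 36 36; K' ⊕ opad = 2d 5c 5c 5c.
Inner hash: even-index sum = 431 mod 256 = 175; odd-index sum = 288 mod 256 = 32 → af 20.
Outer hash (recomputed tag): even-index sum = 312 mod 256 = 56; odd-index sum = 216 mod 256 = 216 → 38 d8.
Recomputed tag = 38d8; claimed = 38d8 → match.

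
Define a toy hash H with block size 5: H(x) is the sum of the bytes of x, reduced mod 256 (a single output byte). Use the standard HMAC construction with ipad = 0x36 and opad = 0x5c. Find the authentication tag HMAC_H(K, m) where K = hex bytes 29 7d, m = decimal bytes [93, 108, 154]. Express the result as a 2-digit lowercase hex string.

Key hex bytes 29 7d is 2 bytes ≤ B = 5; zero-pad to 5 bytes: K' = 29 7d 00 00 00.
K' ⊕ ipad = 1f 4b 36 36 36.  K' ⊕ opad = 75 21 5c 5c 5c.
Inner input = (K'⊕ipad) ∥ m = 1f 4b 36 36 36 ∥ 5d 6c 9a.
Inner hash: sum = 31+75+54+54+54+93+108+154 = 623; mod 256 = 111 → 6f.
Outer input = (K'⊕opad) ∥ inner = 75 21 5c 5c 5c ∥ 6f.
Outer hash (tag): sum = 117+33+92+92+92+111 = 537; mod 256 = 25 → 19.

19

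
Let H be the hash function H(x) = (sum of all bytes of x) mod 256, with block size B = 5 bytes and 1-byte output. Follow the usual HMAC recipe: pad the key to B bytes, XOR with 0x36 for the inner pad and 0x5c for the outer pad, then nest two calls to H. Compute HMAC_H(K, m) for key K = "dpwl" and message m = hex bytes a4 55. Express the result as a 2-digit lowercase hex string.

7d

Key "dpwl" = 64 70 77 6c is 4 bytes ≤ B = 5; zero-pad to 5 bytes: K' = 64 70 77 6c 00.
K' ⊕ ipad = 52 46 41 5a 36.  K' ⊕ opad = 38 2c 2b 30 5c.
Inner input = (K'⊕ipad) ∥ m = 52 46 41 5a 36 ∥ a4 55.
Inner hash: sum = 82+70+65+90+54+164+85 = 610; mod 256 = 98 → 62.
Outer input = (K'⊕opad) ∥ inner = 38 2c 2b 30 5c ∥ 62.
Outer hash (tag): sum = 56+44+43+48+92+98 = 381; mod 256 = 125 → 7d.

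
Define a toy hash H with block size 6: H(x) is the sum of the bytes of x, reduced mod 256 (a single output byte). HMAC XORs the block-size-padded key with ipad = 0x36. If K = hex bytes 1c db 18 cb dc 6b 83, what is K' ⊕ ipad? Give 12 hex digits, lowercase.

923636363636

Key hex bytes 1c db 18 cb dc 6b 83 is 7 bytes > B = 6, so hash it first: H(key) = a4, then zero-pad to 6 bytes: K' = a4 00 00 00 00 00.
XOR each byte with 0x36: a4⊕36=92, 00⊕36=36, 00⊕36=36, 00⊕36=36, 00⊕36=36, 00⊕36=36.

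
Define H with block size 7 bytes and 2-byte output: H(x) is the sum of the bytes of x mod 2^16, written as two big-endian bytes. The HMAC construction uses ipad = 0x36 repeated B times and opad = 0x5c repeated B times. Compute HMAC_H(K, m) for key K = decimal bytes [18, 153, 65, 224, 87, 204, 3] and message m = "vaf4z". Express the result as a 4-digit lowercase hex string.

Key decimal bytes [18, 153, 65, 224, 87, 204, 3] = 12 99 41 e0 57 cc 03 is exactly B = 7 bytes: K' = 12 99 41 e0 57 cc 03.
K' ⊕ ipad = 24 af 77 d6 61 fa 35.  K' ⊕ opad = 4e c5 1d bc 0b 90 5f.
Inner input = (K'⊕ipad) ∥ m = 24 af 77 d6 61 fa 35 ∥ 76 61 66 34 7a.
Inner hash: sum = 36+175+119+214+97+250+53+118+97+102+52+122 = 1435 → 05 9b.
Outer input = (K'⊕opad) ∥ inner = 4e c5 1d bc 0b 90 5f ∥ 05 9b.
Outer hash (tag): sum = 78+197+29+188+11+144+95+5+155 = 902 → 03 86.

0386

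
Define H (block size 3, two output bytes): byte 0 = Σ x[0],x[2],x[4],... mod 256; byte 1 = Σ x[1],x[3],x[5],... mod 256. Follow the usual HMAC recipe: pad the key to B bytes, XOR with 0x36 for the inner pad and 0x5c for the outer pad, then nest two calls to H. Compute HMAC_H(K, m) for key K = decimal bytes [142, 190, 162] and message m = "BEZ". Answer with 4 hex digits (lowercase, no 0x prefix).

Key decimal bytes [142, 190, 162] = 8e be a2 is exactly B = 3 bytes: K' = 8e be a2.
K' ⊕ ipad = b8 88 94.  K' ⊕ opad = d2 e2 fe.
Inner input = (K'⊕ipad) ∥ m = b8 88 94 ∥ 42 45 5a.
Inner hash: even-index sum = 401 mod 256 = 145; odd-index sum = 292 mod 256 = 36 → 91 24.
Outer input = (K'⊕opad) ∥ inner = d2 e2 fe ∥ 91 24.
Outer hash (tag): even-index sum = 500 mod 256 = 244; odd-index sum = 371 mod 256 = 115 → f4 73.

f473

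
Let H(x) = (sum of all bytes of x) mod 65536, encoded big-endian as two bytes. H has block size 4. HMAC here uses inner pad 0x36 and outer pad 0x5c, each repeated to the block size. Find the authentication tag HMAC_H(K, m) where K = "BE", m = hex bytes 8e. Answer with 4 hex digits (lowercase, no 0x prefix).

01d1

Key "BE" = 42 45 is 2 bytes ≤ B = 4; zero-pad to 4 bytes: K' = 42 45 00 00.
K' ⊕ ipad = 74 73 36 36.  K' ⊕ opad = 1e 19 5c 5c.
Inner input = (K'⊕ipad) ∥ m = 74 73 36 36 ∥ 8e.
Inner hash: sum = 116+115+54+54+142 = 481 → 01 e1.
Outer input = (K'⊕opad) ∥ inner = 1e 19 5c 5c ∥ 01 e1.
Outer hash (tag): sum = 30+25+92+92+1+225 = 465 → 01 d1.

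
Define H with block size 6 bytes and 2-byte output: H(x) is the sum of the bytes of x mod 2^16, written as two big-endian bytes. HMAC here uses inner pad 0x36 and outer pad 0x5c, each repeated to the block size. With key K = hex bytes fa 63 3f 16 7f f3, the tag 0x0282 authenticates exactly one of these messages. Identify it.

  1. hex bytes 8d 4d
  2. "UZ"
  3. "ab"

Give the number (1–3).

Key hex bytes fa 63 3f 16 7f f3 is exactly B = 6 bytes: K' = fa 63 3f 16 7f f3.
K' ⊕ ipad = cc 55 09 20 49 c5; K' ⊕ opad = a6 3f 63 4a 23 af.
m1: inner = H(cc 55 09 20 49 c5 8d 4d) = 03 32; tag = H(a6 3f 63 4a 23 af 03 32) = 0299
m2: inner = H(cc 55 09 20 49 c5 55 5a) = 03 07; tag = H(a6 3f 63 4a 23 af 03 07) = 026e
m3: inner = H(cc 55 09 20 49 c5 61 62) = 03 1b; tag = H(a6 3f 63 4a 23 af 03 1b) = 0282 ← matches

3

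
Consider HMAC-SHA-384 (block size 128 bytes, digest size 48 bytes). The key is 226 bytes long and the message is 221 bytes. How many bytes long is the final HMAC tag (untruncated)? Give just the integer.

The tag is one SHA-384 digest: 48 bytes.

48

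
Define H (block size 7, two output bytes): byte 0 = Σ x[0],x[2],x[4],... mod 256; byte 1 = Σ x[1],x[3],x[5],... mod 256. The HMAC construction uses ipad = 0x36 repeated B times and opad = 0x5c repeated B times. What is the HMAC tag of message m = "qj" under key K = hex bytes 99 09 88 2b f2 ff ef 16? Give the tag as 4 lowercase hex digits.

ce0d

Key hex bytes 99 09 88 2b f2 ff ef 16 is 8 bytes > B = 7, so hash it first: H(key) = 02 49, then zero-pad to 7 bytes: K' = 02 49 00 00 00 00 00.
K' ⊕ ipad = 34 7f 36 36 36 36 36.  K' ⊕ opad = 5e 15 5c 5c 5c 5c 5c.
Inner input = (K'⊕ipad) ∥ m = 34 7f 36 36 36 36 36 ∥ 71 6a.
Inner hash: even-index sum = 320 mod 256 = 64; odd-index sum = 348 mod 256 = 92 → 40 5c.
Outer input = (K'⊕opad) ∥ inner = 5e 15 5c 5c 5c 5c 5c ∥ 40 5c.
Outer hash (tag): even-index sum = 462 mod 256 = 206; odd-index sum = 269 mod 256 = 13 → ce 0d.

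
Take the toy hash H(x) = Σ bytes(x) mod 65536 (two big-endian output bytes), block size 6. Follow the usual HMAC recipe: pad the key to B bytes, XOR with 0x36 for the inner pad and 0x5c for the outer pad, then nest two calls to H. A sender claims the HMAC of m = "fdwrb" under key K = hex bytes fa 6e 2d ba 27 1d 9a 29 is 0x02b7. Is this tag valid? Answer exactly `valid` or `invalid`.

Key hex bytes fa 6e 2d ba 27 1d 9a 29 is 8 bytes > B = 6, so hash it first: H(key) = 03 56, then zero-pad to 6 bytes: K' = 03 56 00 00 00 00.
K' ⊕ ipad = 35 60 36 36 36 36; K' ⊕ opad = 5f 0a 5c 5c 5c 5c.
Inner hash: sum = 53+96+54+54+54+54+102+100+119+114+98 = 898 → 03 82.
Outer hash (recomputed tag): sum = 95+10+92+92+92+92+3+130 = 606 → 02 5e.
Recomputed tag = 025e; claimed = 02b7 → mismatch.

invalid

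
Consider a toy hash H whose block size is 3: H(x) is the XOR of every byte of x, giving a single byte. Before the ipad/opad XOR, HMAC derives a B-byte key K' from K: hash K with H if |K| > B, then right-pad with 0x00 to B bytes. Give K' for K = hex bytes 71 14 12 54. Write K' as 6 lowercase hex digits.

230000

|K| = 4 > B = 3, so first hash the key.
H(K): XOR 71⊕14⊕12⊕54 = 23.
Zero-pad H(K) = 23 to 3 bytes: K' = 23 00 00.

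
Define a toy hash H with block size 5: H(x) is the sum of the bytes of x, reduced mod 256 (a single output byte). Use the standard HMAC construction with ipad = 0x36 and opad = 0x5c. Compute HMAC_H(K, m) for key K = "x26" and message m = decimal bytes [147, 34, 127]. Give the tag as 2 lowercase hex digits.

a6

Key "x26" = 78 32 36 is 3 bytes ≤ B = 5; zero-pad to 5 bytes: K' = 78 32 36 00 00.
K' ⊕ ipad = 4e 04 00 36 36.  K' ⊕ opad = 24 6e 6a 5c 5c.
Inner input = (K'⊕ipad) ∥ m = 4e 04 00 36 36 ∥ 93 22 7f.
Inner hash: sum = 78+4+0+54+54+147+34+127 = 498; mod 256 = 242 → f2.
Outer input = (K'⊕opad) ∥ inner = 24 6e 6a 5c 5c ∥ f2.
Outer hash (tag): sum = 36+110+106+92+92+242 = 678; mod 256 = 166 → a6.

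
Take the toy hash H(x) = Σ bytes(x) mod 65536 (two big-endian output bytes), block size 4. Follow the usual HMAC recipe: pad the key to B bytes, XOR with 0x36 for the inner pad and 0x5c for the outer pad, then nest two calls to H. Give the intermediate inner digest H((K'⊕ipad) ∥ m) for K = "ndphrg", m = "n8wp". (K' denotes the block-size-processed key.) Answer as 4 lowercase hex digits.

02e2

Key "ndphrg" = 6e 64 70 68 72 67 is 6 bytes > B = 4, so hash it first: H(key) = 02 83, then zero-pad to 4 bytes: K' = 02 83 00 00.
K' ⊕ ipad = 34 b5 36 36.
Inner input = 34 b5 36 36 ∥ 6e 38 77 70.
Inner hash: sum = 52+181+54+54+110+56+119+112 = 738 → 02 e2.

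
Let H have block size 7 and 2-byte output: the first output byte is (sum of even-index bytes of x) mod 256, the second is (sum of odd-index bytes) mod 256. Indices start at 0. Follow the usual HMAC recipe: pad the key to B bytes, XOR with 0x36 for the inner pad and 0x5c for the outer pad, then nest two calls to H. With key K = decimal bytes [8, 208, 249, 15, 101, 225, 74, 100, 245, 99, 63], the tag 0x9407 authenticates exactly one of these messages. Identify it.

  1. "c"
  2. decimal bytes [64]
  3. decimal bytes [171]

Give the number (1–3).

3

Key decimal bytes [8, 208, 249, 15, 101, 225, 74, 100, 245, 99, 63] = 08 d0 f9 0f 65 e1 4a 64 f5 63 3f is 11 bytes > B = 7, so hash it first: H(key) = e4 87, then zero-pad to 7 bytes: K' = e4 87 00 00 00 00 00.
K' ⊕ ipad = d2 b1 36 36 36 36 36; K' ⊕ opad = b8 db 5c 5c 5c 5c 5c.
m1: inner = H(d2 b1 36 36 36 36 36 63) = 74 80; tag = H(b8 db 5c 5c 5c 5c 5c 74 80) = 4c07
m2: inner = H(d2 b1 36 36 36 36 36 40) = 74 5d; tag = H(b8 db 5c 5c 5c 5c 5c 74 5d) = 2907
m3: inner = H(d2 b1 36 36 36 36 36 ab) = 74 c8; tag = H(b8 db 5c 5c 5c 5c 5c 74 c8) = 9407 ← matches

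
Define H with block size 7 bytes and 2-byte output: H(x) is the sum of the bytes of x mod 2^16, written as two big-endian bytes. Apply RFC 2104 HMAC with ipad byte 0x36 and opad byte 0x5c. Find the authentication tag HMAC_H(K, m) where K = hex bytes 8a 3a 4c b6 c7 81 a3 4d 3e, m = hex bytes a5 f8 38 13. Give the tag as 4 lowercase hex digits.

02b9

Key hex bytes 8a 3a 4c b6 c7 81 a3 4d 3e is 9 bytes > B = 7, so hash it first: H(key) = 04 3c, then zero-pad to 7 bytes: K' = 04 3c 00 00 00 00 00.
K' ⊕ ipad = 32 0a 36 36 36 36 36.  K' ⊕ opad = 58 60 5c 5c 5c 5c 5c.
Inner input = (K'⊕ipad) ∥ m = 32 0a 36 36 36 36 36 ∥ a5 f8 38 13.
Inner hash: sum = 50+10+54+54+54+54+54+165+248+56+19 = 818 → 03 32.
Outer input = (K'⊕opad) ∥ inner = 58 60 5c 5c 5c 5c 5c ∥ 03 32.
Outer hash (tag): sum = 88+96+92+92+92+92+92+3+50 = 697 → 02 b9.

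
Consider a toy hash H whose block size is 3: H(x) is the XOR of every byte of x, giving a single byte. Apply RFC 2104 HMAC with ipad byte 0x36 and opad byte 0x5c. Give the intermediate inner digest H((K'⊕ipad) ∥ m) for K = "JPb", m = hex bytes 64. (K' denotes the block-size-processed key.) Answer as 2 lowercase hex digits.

2a

Key "JPb" = 4a 50 62 is exactly B = 3 bytes: K' = 4a 50 62.
K' ⊕ ipad = 7c 66 54.
Inner input = 7c 66 54 ∥ 64.
Inner hash: XOR 7c⊕66⊕54⊕64 = 2a.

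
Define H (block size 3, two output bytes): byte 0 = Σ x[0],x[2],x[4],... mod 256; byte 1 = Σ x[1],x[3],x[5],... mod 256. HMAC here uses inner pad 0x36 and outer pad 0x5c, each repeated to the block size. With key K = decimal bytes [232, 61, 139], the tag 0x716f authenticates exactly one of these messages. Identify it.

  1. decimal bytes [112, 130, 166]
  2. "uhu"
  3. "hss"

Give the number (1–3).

3

Key decimal bytes [232, 61, 139] = e8 3d 8b is exactly B = 3 bytes: K' = e8 3d 8b.
K' ⊕ ipad = de 0b bd; K' ⊕ opad = b4 61 d7.
m1: inner = H(de 0b bd 70 82 a6) = 1d 21; tag = H(b4 61 d7 1d 21) = ac7e
m2: inner = H(de 0b bd 75 68 75) = 03 f5; tag = H(b4 61 d7 03 f5) = 8064
m3: inner = H(de 0b bd 68 73 73) = 0e e6; tag = H(b4 61 d7 0e e6) = 716f ← matches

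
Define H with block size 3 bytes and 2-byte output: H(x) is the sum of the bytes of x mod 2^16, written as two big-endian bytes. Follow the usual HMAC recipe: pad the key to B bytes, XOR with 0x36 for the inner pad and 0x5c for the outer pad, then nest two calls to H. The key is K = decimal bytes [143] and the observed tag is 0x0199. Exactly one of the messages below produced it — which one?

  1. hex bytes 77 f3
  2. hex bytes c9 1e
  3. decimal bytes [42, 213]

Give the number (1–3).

2

Key decimal bytes [143] = 8f is 1 byte ≤ B = 3; zero-pad to 3 bytes: K' = 8f 00 00.
K' ⊕ ipad = b9 36 36; K' ⊕ opad = d3 5c 5c.
m1: inner = H(b9 36 36 77 f3) = 02 8f; tag = H(d3 5c 5c 02 8f) = 021c
m2: inner = H(b9 36 36 c9 1e) = 02 0c; tag = H(d3 5c 5c 02 0c) = 0199 ← matches
m3: inner = H(b9 36 36 2a d5) = 02 24; tag = H(d3 5c 5c 02 24) = 01b1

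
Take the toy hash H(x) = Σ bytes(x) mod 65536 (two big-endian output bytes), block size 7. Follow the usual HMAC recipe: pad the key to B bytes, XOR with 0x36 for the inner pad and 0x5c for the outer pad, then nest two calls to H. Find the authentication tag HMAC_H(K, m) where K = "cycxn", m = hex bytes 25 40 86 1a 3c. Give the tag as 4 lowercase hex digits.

0200

Key "cycxn" = 63 79 63 78 6e is 5 bytes ≤ B = 7; zero-pad to 7 bytes: K' = 63 79 63 78 6e 00 00.
K' ⊕ ipad = 55 4f 55 4e 58 36 36.  K' ⊕ opad = 3f 25 3f 24 32 5c 5c.
Inner input = (K'⊕ipad) ∥ m = 55 4f 55 4e 58 36 36 ∥ 25 40 86 1a 3c.
Inner hash: sum = 85+79+85+78+88+54+54+37+64+134+26+60 = 844 → 03 4c.
Outer input = (K'⊕opad) ∥ inner = 3f 25 3f 24 32 5c 5c ∥ 03 4c.
Outer hash (tag): sum = 63+37+63+36+50+92+92+3+76 = 512 → 02 00.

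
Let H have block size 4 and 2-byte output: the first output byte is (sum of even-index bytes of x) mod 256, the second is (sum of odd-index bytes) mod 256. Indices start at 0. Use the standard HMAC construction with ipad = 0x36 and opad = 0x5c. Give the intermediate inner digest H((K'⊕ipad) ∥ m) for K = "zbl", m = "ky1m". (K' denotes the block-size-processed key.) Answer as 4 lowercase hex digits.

Key "zbl" = 7a 62 6c is 3 bytes ≤ B = 4; zero-pad to 4 bytes: K' = 7a 62 6c 00.
K' ⊕ ipad = 4c 54 5a 36.
Inner input = 4c 54 5a 36 ∥ 6b 79 31 6d.
Inner hash: even-index sum = 322 mod 256 = 66; odd-index sum = 368 mod 256 = 112 → 42 70.

4270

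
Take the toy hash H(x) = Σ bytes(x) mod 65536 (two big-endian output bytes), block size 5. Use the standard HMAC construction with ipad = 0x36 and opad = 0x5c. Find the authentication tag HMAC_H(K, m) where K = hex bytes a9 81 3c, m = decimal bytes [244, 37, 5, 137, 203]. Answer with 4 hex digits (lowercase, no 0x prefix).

Key hex bytes a9 81 3c is 3 bytes ≤ B = 5; zero-pad to 5 bytes: K' = a9 81 3c 00 00.
K' ⊕ ipad = 9f b7 0a 36 36.  K' ⊕ opad = f5 dd 60 5c 5c.
Inner input = (K'⊕ipad) ∥ m = 9f b7 0a 36 36 ∥ f4 25 05 89 cb.
Inner hash: sum = 159+183+10+54+54+244+37+5+137+203 = 1086 → 04 3e.
Outer input = (K'⊕opad) ∥ inner = f5 dd 60 5c 5c ∥ 04 3e.
Outer hash (tag): sum = 245+221+96+92+92+4+62 = 812 → 03 2c.

032c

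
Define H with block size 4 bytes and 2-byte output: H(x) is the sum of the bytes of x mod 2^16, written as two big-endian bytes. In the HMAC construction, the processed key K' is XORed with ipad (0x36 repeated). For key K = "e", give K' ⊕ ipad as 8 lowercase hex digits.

Key "e" = 65 is 1 byte ≤ B = 4; zero-pad to 4 bytes: K' = 65 00 00 00.
XOR each byte with 0x36: 65⊕36=53, 00⊕36=36, 00⊕36=36, 00⊕36=36.

53363636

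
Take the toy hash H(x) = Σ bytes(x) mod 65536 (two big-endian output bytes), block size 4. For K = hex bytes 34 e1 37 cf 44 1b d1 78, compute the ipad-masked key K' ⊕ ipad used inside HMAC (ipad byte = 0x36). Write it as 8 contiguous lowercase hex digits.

35f53636

Key hex bytes 34 e1 37 cf 44 1b d1 78 is 8 bytes > B = 4, so hash it first: H(key) = 03 c3, then zero-pad to 4 bytes: K' = 03 c3 00 00.
XOR each byte with 0x36: 03⊕36=35, c3⊕36=f5, 00⊕36=36, 00⊕36=36.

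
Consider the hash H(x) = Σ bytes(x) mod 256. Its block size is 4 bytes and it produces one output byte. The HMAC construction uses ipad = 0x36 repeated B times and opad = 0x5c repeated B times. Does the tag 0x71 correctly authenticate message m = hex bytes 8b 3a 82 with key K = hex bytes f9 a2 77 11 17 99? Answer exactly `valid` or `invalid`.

valid

Key hex bytes f9 a2 77 11 17 99 is 6 bytes > B = 4, so hash it first: H(key) = d3, then zero-pad to 4 bytes: K' = d3 00 00 00.
K' ⊕ ipad = e5 36 36 36; K' ⊕ opad = 8f 5c 5c 5c.
Inner hash: sum = 229+54+54+54+139+58+130 = 718; mod 256 = 206 → ce.
Outer hash (recomputed tag): sum = 143+92+92+92+206 = 625; mod 256 = 113 → 71.
Recomputed tag = 71; claimed = 71 → match.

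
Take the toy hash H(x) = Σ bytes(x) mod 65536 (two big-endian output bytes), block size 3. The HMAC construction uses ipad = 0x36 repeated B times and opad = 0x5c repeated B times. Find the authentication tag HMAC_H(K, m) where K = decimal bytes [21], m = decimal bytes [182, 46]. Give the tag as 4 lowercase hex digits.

Key decimal bytes [21] = 15 is 1 byte ≤ B = 3; zero-pad to 3 bytes: K' = 15 00 00.
K' ⊕ ipad = 23 36 36.  K' ⊕ opad = 49 5c 5c.
Inner input = (K'⊕ipad) ∥ m = 23 36 36 ∥ b6 2e.
Inner hash: sum = 35+54+54+182+46 = 371 → 01 73.
Outer input = (K'⊕opad) ∥ inner = 49 5c 5c ∥ 01 73.
Outer hash (tag): sum = 73+92+92+1+115 = 373 → 01 75.

0175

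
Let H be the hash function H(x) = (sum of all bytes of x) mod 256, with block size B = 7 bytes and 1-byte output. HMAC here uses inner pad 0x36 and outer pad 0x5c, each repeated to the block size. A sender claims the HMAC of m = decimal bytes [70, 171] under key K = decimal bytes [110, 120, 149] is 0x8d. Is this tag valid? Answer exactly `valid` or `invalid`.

Key decimal bytes [110, 120, 149] = 6e 78 95 is 3 bytes ≤ B = 7; zero-pad to 7 bytes: K' = 6e 78 95 00 00 00 00.
K' ⊕ ipad = 58 4e a3 36 36 36 36; K' ⊕ opad = 32 24 c9 5c 5c 5c 5c.
Inner hash: sum = 88+78+163+54+54+54+54+70+171 = 786; mod 256 = 18 → 12.
Outer hash (recomputed tag): sum = 50+36+201+92+92+92+92+18 = 673; mod 256 = 161 → a1.
Recomputed tag = a1; claimed = 8d → mismatch.

invalid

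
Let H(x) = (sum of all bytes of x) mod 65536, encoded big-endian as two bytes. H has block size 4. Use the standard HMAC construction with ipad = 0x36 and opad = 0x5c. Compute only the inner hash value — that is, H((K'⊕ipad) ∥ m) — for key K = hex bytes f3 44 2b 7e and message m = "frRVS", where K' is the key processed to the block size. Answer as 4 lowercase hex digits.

Key hex bytes f3 44 2b 7e is exactly B = 4 bytes: K' = f3 44 2b 7e.
K' ⊕ ipad = c5 72 1d 48.
Inner input = c5 72 1d 48 ∥ 66 72 52 56 53.
Inner hash: sum = 197+114+29+72+102+114+82+86+83 = 879 → 03 6f.

036f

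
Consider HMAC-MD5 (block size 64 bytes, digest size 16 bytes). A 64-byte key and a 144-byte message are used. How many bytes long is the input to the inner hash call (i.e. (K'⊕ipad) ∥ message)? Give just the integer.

208

Key is 64 ≤ 64 bytes, zero-padded: |K'| = 64.
Inner input = (K'⊕ipad) ∥ m → 64 + 144 = 208 bytes.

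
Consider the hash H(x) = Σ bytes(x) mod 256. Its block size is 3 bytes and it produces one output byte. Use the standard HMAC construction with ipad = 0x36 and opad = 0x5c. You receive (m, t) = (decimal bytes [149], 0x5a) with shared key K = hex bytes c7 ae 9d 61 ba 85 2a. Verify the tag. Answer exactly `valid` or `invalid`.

Key hex bytes c7 ae 9d 61 ba 85 2a is 7 bytes > B = 3, so hash it first: H(key) = dc, then zero-pad to 3 bytes: K' = dc 00 00.
K' ⊕ ipad = ea 36 36; K' ⊕ opad = 80 5c 5c.
Inner hash: sum = 234+54+54+149 = 491; mod 256 = 235 → eb.
Outer hash (recomputed tag): sum = 128+92+92+235 = 547; mod 256 = 35 → 23.
Recomputed tag = 23; claimed = 5a → mismatch.

invalid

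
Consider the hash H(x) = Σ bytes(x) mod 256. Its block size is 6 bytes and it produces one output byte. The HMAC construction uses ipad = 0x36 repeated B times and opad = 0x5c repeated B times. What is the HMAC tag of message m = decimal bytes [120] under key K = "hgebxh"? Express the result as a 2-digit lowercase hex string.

b8

Key "hgebxh" = 68 67 65 62 78 68 is exactly B = 6 bytes: K' = 68 67 65 62 78 68.
K' ⊕ ipad = 5e 51 53 54 4e 5e.  K' ⊕ opad = 34 3b 39 3e 24 34.
Inner input = (K'⊕ipad) ∥ m = 5e 51 53 54 4e 5e ∥ 78.
Inner hash: sum = 94+81+83+84+78+94+120 = 634; mod 256 = 122 → 7a.
Outer input = (K'⊕opad) ∥ inner = 34 3b 39 3e 24 34 ∥ 7a.
Outer hash (tag): sum = 52+59+57+62+36+52+122 = 440; mod 256 = 184 → b8.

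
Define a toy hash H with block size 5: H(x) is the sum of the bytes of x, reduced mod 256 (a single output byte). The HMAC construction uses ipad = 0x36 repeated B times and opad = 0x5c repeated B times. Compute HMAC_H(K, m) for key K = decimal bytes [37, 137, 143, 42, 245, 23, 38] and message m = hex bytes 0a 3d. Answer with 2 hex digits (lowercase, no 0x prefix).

03

Key decimal bytes [37, 137, 143, 42, 245, 23, 38] = 25 89 8f 2a f5 17 26 is 7 bytes > B = 5, so hash it first: H(key) = 99, then zero-pad to 5 bytes: K' = 99 00 00 00 00.
K' ⊕ ipad = af 36 36 36 36.  K' ⊕ opad = c5 5c 5c 5c 5c.
Inner input = (K'⊕ipad) ∥ m = af 36 36 36 36 ∥ 0a 3d.
Inner hash: sum = 175+54+54+54+54+10+61 = 462; mod 256 = 206 → ce.
Outer input = (K'⊕opad) ∥ inner = c5 5c 5c 5c 5c ∥ ce.
Outer hash (tag): sum = 197+92+92+92+92+206 = 771; mod 256 = 3 → 03.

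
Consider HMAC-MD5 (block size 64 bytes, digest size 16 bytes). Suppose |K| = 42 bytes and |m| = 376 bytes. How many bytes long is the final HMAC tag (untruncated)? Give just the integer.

16

The tag is one MD5 digest: 16 bytes.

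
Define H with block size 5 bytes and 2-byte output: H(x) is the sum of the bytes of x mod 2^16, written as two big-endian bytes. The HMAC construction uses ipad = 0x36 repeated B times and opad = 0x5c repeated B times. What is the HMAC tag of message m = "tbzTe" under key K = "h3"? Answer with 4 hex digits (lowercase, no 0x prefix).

01c8

Key "h3" = 68 33 is 2 bytes ≤ B = 5; zero-pad to 5 bytes: K' = 68 33 00 00 00.
K' ⊕ ipad = 5e 05 36 36 36.  K' ⊕ opad = 34 6f 5c 5c 5c.
Inner input = (K'⊕ipad) ∥ m = 5e 05 36 36 36 ∥ 74 62 7a 54 65.
Inner hash: sum = 94+5+54+54+54+116+98+122+84+101 = 782 → 03 0e.
Outer input = (K'⊕opad) ∥ inner = 34 6f 5c 5c 5c ∥ 03 0e.
Outer hash (tag): sum = 52+111+92+92+92+3+14 = 456 → 01 c8.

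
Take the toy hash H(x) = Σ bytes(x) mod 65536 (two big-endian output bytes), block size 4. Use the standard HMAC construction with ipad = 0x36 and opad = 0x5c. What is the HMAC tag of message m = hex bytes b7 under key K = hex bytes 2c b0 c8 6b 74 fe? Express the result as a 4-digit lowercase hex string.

Key hex bytes 2c b0 c8 6b 74 fe is 6 bytes > B = 4, so hash it first: H(key) = 03 81, then zero-pad to 4 bytes: K' = 03 81 00 00.
K' ⊕ ipad = 35 b7 36 36.  K' ⊕ opad = 5f dd 5c 5c.
Inner input = (K'⊕ipad) ∥ m = 35 b7 36 36 ∥ b7.
Inner hash: sum = 53+183+54+54+183 = 527 → 02 0f.
Outer input = (K'⊕opad) ∥ inner = 5f dd 5c 5c ∥ 02 0f.
Outer hash (tag): sum = 95+221+92+92+2+15 = 517 → 02 05.

0205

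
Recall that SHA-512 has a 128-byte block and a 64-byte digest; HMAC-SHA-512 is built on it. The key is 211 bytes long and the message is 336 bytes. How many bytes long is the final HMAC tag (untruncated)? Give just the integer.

64

The tag is one SHA-512 digest: 64 bytes.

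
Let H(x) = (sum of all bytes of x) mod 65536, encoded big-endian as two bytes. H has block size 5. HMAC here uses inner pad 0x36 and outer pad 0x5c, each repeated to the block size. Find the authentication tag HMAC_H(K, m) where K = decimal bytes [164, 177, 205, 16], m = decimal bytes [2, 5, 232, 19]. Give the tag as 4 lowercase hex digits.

0393

Key decimal bytes [164, 177, 205, 16] = a4 b1 cd 10 is 4 bytes ≤ B = 5; zero-pad to 5 bytes: K' = a4 b1 cd 10 00.
K' ⊕ ipad = 92 87 fb 26 36.  K' ⊕ opad = f8 ed 91 4c 5c.
Inner input = (K'⊕ipad) ∥ m = 92 87 fb 26 36 ∥ 02 05 e8 13.
Inner hash: sum = 146+135+251+38+54+2+5+232+19 = 882 → 03 72.
Outer input = (K'⊕opad) ∥ inner = f8 ed 91 4c 5c ∥ 03 72.
Outer hash (tag): sum = 248+237+145+76+92+3+114 = 915 → 03 93.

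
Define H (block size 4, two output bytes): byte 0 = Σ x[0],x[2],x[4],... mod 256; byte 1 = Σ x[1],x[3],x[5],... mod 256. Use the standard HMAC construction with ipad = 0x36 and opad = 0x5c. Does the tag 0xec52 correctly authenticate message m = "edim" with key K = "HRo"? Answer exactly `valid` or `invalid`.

Key "HRo" = 48 52 6f is 3 bytes ≤ B = 4; zero-pad to 4 bytes: K' = 48 52 6f 00.
K' ⊕ ipad = 7e 64 59 36; K' ⊕ opad = 14 0e 33 5c.
Inner hash: even-index sum = 421 mod 256 = 165; odd-index sum = 363 mod 256 = 107 → a5 6b.
Outer hash (recomputed tag): even-index sum = 236 mod 256 = 236; odd-index sum = 213 mod 256 = 213 → ec d5.
Recomputed tag = ecd5; claimed = ec52 → mismatch.

invalid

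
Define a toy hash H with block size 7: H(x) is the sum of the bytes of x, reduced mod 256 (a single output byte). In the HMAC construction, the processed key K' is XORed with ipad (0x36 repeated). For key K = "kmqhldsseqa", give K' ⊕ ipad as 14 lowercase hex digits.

Key "kmqhldsseqa" = 6b 6d 71 68 6c 64 73 73 65 71 61 is 11 bytes > B = 7, so hash it first: H(key) = 9e, then zero-pad to 7 bytes: K' = 9e 00 00 00 00 00 00.
XOR each byte with 0x36: 9e⊕36=a8, 00⊕36=36, 00⊕36=36, 00⊕36=36, 00⊕36=36, 00⊕36=36, 00⊕36=36.

a8363636363636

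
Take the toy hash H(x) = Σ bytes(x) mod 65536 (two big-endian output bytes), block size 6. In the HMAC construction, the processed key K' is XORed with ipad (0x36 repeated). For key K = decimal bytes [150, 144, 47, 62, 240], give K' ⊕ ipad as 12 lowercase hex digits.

a0a61908c636

Key decimal bytes [150, 144, 47, 62, 240] = 96 90 2f 3e f0 is 5 bytes ≤ B = 6; zero-pad to 6 bytes: K' = 96 90 2f 3e f0 00.
XOR each byte with 0x36: 96⊕36=a0, 90⊕36=a6, 2f⊕36=19, 3e⊕36=08, f0⊕36=c6, 00⊕36=36.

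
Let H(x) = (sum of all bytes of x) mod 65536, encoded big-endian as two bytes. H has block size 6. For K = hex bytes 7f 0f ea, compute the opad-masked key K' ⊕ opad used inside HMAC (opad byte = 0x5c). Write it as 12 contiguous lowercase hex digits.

Key hex bytes 7f 0f ea is 3 bytes ≤ B = 6; zero-pad to 6 bytes: K' = 7f 0f ea 00 00 00.
XOR each byte with 0x5c: 7f⊕5c=23, 0f⊕5c=53, ea⊕5c=b6, 00⊕5c=5c, 00⊕5c=5c, 00⊕5c=5c.

2353b65c5c5c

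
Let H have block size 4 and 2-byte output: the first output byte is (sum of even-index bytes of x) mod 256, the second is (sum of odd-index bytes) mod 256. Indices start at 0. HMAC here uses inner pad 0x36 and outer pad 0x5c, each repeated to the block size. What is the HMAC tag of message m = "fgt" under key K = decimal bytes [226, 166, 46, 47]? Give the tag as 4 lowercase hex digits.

f67d

Key decimal bytes [226, 166, 46, 47] = e2 a6 2e 2f is exactly B = 4 bytes: K' = e2 a6 2e 2f.
K' ⊕ ipad = d4 90 18 19.  K' ⊕ opad = be fa 72 73.
Inner input = (K'⊕ipad) ∥ m = d4 90 18 19 ∥ 66 67 74.
Inner hash: even-index sum = 454 mod 256 = 198; odd-index sum = 272 mod 256 = 16 → c6 10.
Outer input = (K'⊕opad) ∥ inner = be fa 72 73 ∥ c6 10.
Outer hash (tag): even-index sum = 502 mod 256 = 246; odd-index sum = 381 mod 256 = 125 → f6 7d.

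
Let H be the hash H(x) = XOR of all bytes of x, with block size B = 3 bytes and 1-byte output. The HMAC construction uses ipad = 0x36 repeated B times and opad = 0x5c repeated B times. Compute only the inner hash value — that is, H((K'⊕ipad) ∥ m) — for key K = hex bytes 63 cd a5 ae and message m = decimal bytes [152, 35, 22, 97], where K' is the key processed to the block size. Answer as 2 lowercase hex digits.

5f

Key hex bytes 63 cd a5 ae is 4 bytes > B = 3, so hash it first: H(key) = a5, then zero-pad to 3 bytes: K' = a5 00 00.
K' ⊕ ipad = 93 36 36.
Inner input = 93 36 36 ∥ 98 23 16 61.
Inner hash: XOR 93⊕36⊕36⊕98⊕23⊕16⊕61 = 5f.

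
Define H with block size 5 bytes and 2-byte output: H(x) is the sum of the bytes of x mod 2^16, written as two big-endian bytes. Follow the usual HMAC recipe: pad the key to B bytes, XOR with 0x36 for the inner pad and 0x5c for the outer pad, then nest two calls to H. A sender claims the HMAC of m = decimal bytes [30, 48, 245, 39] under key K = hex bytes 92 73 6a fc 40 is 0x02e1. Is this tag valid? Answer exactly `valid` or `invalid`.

valid

Key hex bytes 92 73 6a fc 40 is exactly B = 5 bytes: K' = 92 73 6a fc 40.
K' ⊕ ipad = a4 45 5c ca 76; K' ⊕ opad = ce 2f 36 a0 1c.
Inner hash: sum = 164+69+92+202+118+30+48+245+39 = 1007 → 03 ef.
Outer hash (recomputed tag): sum = 206+47+54+160+28+3+239 = 737 → 02 e1.
Recomputed tag = 02e1; claimed = 02e1 → match.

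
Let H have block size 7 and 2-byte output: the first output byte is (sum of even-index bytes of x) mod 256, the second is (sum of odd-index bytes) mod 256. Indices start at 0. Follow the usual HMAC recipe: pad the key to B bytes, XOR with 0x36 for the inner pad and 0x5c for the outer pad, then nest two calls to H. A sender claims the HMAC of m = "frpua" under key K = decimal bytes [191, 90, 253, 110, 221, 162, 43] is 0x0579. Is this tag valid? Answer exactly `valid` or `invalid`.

invalid

Key decimal bytes [191, 90, 253, 110, 221, 162, 43] = bf 5a fd 6e dd a2 2b is exactly B = 7 bytes: K' = bf 5a fd 6e dd a2 2b.
K' ⊕ ipad = 89 6c cb 58 eb 94 1d; K' ⊕ opad = e3 06 a1 32 81 fe 77.
Inner hash: even-index sum = 835 mod 256 = 67; odd-index sum = 655 mod 256 = 143 → 43 8f.
Outer hash (recomputed tag): even-index sum = 779 mod 256 = 11; odd-index sum = 377 mod 256 = 121 → 0b 79.
Recomputed tag = 0b79; claimed = 0579 → mismatch.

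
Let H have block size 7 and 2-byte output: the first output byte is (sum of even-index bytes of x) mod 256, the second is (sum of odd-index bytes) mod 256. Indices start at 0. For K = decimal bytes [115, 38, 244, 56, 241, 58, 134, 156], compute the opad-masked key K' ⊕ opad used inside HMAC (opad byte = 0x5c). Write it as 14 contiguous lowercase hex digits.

Key decimal bytes [115, 38, 244, 56, 241, 58, 134, 156] = 73 26 f4 38 f1 3a 86 9c is 8 bytes > B = 7, so hash it first: H(key) = de 34, then zero-pad to 7 bytes: K' = de 34 00 00 00 00 00.
XOR each byte with 0x5c: de⊕5c=82, 34⊕5c=68, 00⊕5c=5c, 00⊕5c=5c, 00⊕5c=5c, 00⊕5c=5c, 00⊕5c=5c.

82685c5c5c5c5c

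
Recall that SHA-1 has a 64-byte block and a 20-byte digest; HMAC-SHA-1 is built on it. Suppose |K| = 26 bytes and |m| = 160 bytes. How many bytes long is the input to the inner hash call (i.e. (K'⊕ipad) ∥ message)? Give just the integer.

Key is 26 ≤ 64 bytes, zero-padded: |K'| = 64.
Inner input = (K'⊕ipad) ∥ m → 64 + 160 = 224 bytes.

224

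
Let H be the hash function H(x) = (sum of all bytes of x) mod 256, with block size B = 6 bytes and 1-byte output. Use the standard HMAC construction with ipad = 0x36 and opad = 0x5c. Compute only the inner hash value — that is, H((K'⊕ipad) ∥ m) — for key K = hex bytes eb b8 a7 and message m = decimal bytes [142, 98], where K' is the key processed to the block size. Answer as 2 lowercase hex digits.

Key hex bytes eb b8 a7 is 3 bytes ≤ B = 6; zero-pad to 6 bytes: K' = eb b8 a7 00 00 00.
K' ⊕ ipad = dd 8e 91 36 36 36.
Inner input = dd 8e 91 36 36 36 ∥ 8e 62.
Inner hash: sum = 221+142+145+54+54+54+142+98 = 910; mod 256 = 142 → 8e.

8e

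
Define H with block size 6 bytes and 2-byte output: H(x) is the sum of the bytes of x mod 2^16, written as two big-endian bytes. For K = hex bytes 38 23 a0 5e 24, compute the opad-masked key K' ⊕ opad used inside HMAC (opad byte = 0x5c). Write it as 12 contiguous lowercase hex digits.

647ffc02785c

Key hex bytes 38 23 a0 5e 24 is 5 bytes ≤ B = 6; zero-pad to 6 bytes: K' = 38 23 a0 5e 24 00.
XOR each byte with 0x5c: 38⊕5c=64, 23⊕5c=7f, a0⊕5c=fc, 5e⊕5c=02, 24⊕5c=78, 00⊕5c=5c.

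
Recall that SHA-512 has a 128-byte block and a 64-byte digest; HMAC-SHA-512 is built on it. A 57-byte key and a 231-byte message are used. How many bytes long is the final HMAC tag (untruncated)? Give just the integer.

64

The tag is one SHA-512 digest: 64 bytes.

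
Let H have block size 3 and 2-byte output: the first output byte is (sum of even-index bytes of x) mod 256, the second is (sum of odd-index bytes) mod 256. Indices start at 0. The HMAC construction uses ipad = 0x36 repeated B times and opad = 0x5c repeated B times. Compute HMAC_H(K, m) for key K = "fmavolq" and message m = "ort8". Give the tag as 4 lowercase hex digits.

Key "fmavolq" = 66 6d 61 76 6f 6c 71 is 7 bytes > B = 3, so hash it first: H(key) = a7 4f, then zero-pad to 3 bytes: K' = a7 4f 00.
K' ⊕ ipad = 91 79 36.  K' ⊕ opad = fb 13 5c.
Inner input = (K'⊕ipad) ∥ m = 91 79 36 ∥ 6f 72 74 38.
Inner hash: even-index sum = 369 mod 256 = 113; odd-index sum = 348 mod 256 = 92 → 71 5c.
Outer input = (K'⊕opad) ∥ inner = fb 13 5c ∥ 71 5c.
Outer hash (tag): even-index sum = 435 mod 256 = 179; odd-index sum = 132 mod 256 = 132 → b3 84.

b384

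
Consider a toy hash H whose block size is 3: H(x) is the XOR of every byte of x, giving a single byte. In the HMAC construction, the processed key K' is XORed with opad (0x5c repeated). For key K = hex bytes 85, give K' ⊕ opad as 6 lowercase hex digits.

d95c5c

Key hex bytes 85 is 1 byte ≤ B = 3; zero-pad to 3 bytes: K' = 85 00 00.
XOR each byte with 0x5c: 85⊕5c=d9, 00⊕5c=5c, 00⊕5c=5c.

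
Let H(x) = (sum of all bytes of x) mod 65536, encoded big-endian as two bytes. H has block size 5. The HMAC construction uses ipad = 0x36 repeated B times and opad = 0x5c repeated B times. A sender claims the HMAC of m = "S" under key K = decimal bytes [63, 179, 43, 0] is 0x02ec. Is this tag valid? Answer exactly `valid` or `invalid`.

valid

Key decimal bytes [63, 179, 43, 0] = 3f b3 2b 00 is 4 bytes ≤ B = 5; zero-pad to 5 bytes: K' = 3f b3 2b 00 00.
K' ⊕ ipad = 09 85 1d 36 36; K' ⊕ opad = 63 ef 77 5c 5c.
Inner hash: sum = 9+133+29+54+54+83 = 362 → 01 6a.
Outer hash (recomputed tag): sum = 99+239+119+92+92+1+106 = 748 → 02 ec.
Recomputed tag = 02ec; claimed = 02ec → match.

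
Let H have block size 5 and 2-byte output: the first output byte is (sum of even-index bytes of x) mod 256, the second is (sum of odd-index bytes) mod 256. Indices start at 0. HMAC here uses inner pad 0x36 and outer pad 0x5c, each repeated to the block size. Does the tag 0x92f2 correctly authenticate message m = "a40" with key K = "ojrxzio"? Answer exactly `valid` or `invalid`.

invalid

Key "ojrxzio" = 6f 6a 72 78 7a 69 6f is 7 bytes > B = 5, so hash it first: H(key) = ca 4b, then zero-pad to 5 bytes: K' = ca 4b 00 00 00.
K' ⊕ ipad = fc 7d 36 36 36; K' ⊕ opad = 96 17 5c 5c 5c.
Inner hash: even-index sum = 412 mod 256 = 156; odd-index sum = 324 mod 256 = 68 → 9c 44.
Outer hash (recomputed tag): even-index sum = 402 mod 256 = 146; odd-index sum = 271 mod 256 = 15 → 92 0f.
Recomputed tag = 920f; claimed = 92f2 → mismatch.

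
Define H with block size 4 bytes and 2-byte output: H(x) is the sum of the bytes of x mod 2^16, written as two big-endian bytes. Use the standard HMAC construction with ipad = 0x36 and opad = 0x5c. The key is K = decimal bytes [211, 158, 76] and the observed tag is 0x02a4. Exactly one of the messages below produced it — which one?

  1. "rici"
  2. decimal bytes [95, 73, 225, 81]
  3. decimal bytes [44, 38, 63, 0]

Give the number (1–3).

1

Key decimal bytes [211, 158, 76] = d3 9e 4c is 3 bytes ≤ B = 4; zero-pad to 4 bytes: K' = d3 9e 4c 00.
K' ⊕ ipad = e5 a8 7a 36; K' ⊕ opad = 8f c2 10 5c.
m1: inner = H(e5 a8 7a 36 72 69 63 69) = 03 e4; tag = H(8f c2 10 5c 03 e4) = 02a4 ← matches
m2: inner = H(e5 a8 7a 36 5f 49 e1 51) = 04 17; tag = H(8f c2 10 5c 04 17) = 01d8
m3: inner = H(e5 a8 7a 36 2c 26 3f 00) = 02 ce; tag = H(8f c2 10 5c 02 ce) = 028d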